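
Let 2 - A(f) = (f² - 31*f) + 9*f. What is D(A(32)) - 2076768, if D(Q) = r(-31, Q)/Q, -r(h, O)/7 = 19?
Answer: -660412091/318 ≈ -2.0768e+6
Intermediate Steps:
A(f) = 2 - f² + 22*f (A(f) = 2 - ((f² - 31*f) + 9*f) = 2 - (f² - 22*f) = 2 + (-f² + 22*f) = 2 - f² + 22*f)
r(h, O) = -133 (r(h, O) = -7*19 = -133)
D(Q) = -133/Q
D(A(32)) - 2076768 = -133/(2 - 1*32² + 22*32) - 2076768 = -133/(2 - 1*1024 + 704) - 2076768 = -133/(2 - 1024 + 704) - 2076768 = -133/(-318) - 2076768 = -133*(-1/318) - 2076768 = 133/318 - 2076768 = -660412091/318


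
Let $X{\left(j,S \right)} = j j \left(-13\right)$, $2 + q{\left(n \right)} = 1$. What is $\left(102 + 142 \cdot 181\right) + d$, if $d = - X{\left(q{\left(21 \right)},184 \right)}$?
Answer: $25817$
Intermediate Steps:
$q{\left(n \right)} = -1$ ($q{\left(n \right)} = -2 + 1 = -1$)
$X{\left(j,S \right)} = - 13 j^{2}$ ($X{\left(j,S \right)} = j^{2} \left(-13\right) = - 13 j^{2}$)
$d = 13$ ($d = - \left(-13\right) \left(-1\right)^{2} = - \left(-13\right) 1 = \left(-1\right) \left(-13\right) = 13$)
$\left(102 + 142 \cdot 181\right) + d = \left(102 + 142 \cdot 181\right) + 13 = \left(102 + 25702\right) + 13 = 25804 + 13 = 25817$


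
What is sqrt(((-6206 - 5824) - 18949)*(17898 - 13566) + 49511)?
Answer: I*sqrt(134151517) ≈ 11582.0*I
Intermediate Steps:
sqrt(((-6206 - 5824) - 18949)*(17898 - 13566) + 49511) = sqrt((-12030 - 18949)*4332 + 49511) = sqrt(-30979*4332 + 49511) = sqrt(-134201028 + 49511) = sqrt(-134151517) = I*sqrt(134151517)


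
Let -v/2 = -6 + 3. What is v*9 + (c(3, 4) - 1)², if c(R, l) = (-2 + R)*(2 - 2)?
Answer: 55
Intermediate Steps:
c(R, l) = 0 (c(R, l) = (-2 + R)*0 = 0)
v = 6 (v = -2*(-6 + 3) = -2*(-3) = 6)
v*9 + (c(3, 4) - 1)² = 6*9 + (0 - 1)² = 54 + (-1)² = 54 + 1 = 55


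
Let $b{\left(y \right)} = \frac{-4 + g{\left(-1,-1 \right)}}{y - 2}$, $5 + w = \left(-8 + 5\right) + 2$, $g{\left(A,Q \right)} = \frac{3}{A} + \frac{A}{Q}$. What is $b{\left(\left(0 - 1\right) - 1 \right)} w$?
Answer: $-9$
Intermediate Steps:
$w = -6$ ($w = -5 + \left(\left(-8 + 5\right) + 2\right) = -5 + \left(-3 + 2\right) = -5 - 1 = -6$)
$b{\left(y \right)} = - \frac{6}{-2 + y}$ ($b{\left(y \right)} = \frac{-4 + \left(\frac{3}{-1} - \frac{1}{-1}\right)}{y - 2} = \frac{-4 + \left(3 \left(-1\right) - -1\right)}{-2 + y} = \frac{-4 + \left(-3 + 1\right)}{-2 + y} = \frac{-4 - 2}{-2 + y} = - \frac{6}{-2 + y}$)
$b{\left(\left(0 - 1\right) - 1 \right)} w = - \frac{6}{-2 + \left(\left(0 - 1\right) - 1\right)} \left(-6\right) = - \frac{6}{-2 - 2} \left(-6\right) = - \frac{6}{-4} \left(-6\right) = \left(-6\right) \left(- \frac{1}{4}\right) \left(-6\right) = \frac{3}{2} \left(-6\right) = -9$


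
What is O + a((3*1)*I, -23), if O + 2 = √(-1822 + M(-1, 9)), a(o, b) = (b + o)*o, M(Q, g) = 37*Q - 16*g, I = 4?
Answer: -134 + I*√2003 ≈ -134.0 + 44.755*I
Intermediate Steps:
M(Q, g) = -16*g + 37*Q
a(o, b) = o*(b + o)
O = -2 + I*√2003 (O = -2 + √(-1822 + (-16*9 + 37*(-1))) = -2 + √(-1822 + (-144 - 37)) = -2 + √(-1822 - 181) = -2 + √(-2003) = -2 + I*√2003 ≈ -2.0 + 44.755*I)
O + a((3*1)*I, -23) = (-2 + I*√2003) + ((3*1)*4)*(-23 + (3*1)*4) = (-2 + I*√2003) + (3*4)*(-23 + 3*4) = (-2 + I*√2003) + 12*(-23 + 12) = (-2 + I*√2003) + 12*(-11) = (-2 + I*√2003) - 132 = -134 + I*√2003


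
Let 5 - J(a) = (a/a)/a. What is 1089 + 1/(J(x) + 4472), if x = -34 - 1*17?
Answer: 248649243/228328 ≈ 1089.0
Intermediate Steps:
x = -51 (x = -34 - 17 = -51)
J(a) = 5 - 1/a (J(a) = 5 - a/a/a = 5 - 1/a)
1089 + 1/(J(x) + 4472) = 1089 + 1/((5 - 1/(-51)) + 4472) = 1089 + 1/((5 - 1*(-1/51)) + 4472) = 1089 + 1/((5 + 1/51) + 4472) = 1089 + 1/(256/51 + 4472) = 1089 + 1/(228328/51) = 1089 + 51/228328 = 248649243/228328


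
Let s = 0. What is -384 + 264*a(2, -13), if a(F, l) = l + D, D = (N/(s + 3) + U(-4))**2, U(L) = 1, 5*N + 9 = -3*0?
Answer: -94344/25 ≈ -3773.8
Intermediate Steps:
N = -9/5 (N = -9/5 + (-3*0)/5 = -9/5 + (1/5)*0 = -9/5 + 0 = -9/5 ≈ -1.8000)
D = 4/25 (D = (-9/5/(0 + 3) + 1)**2 = (-9/5/3 + 1)**2 = ((1/3)*(-9/5) + 1)**2 = (-3/5 + 1)**2 = (2/5)**2 = 4/25 ≈ 0.16000)
a(F, l) = 4/25 + l (a(F, l) = l + 4/25 = 4/25 + l)
-384 + 264*a(2, -13) = -384 + 264*(4/25 - 13) = -384 + 264*(-321/25) = -384 - 84744/25 = -94344/25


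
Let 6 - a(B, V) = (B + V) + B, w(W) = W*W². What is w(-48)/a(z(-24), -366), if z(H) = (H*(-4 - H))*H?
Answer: 9216/1889 ≈ 4.8788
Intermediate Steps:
z(H) = H²*(-4 - H)
w(W) = W³
a(B, V) = 6 - V - 2*B (a(B, V) = 6 - ((B + V) + B) = 6 - (V + 2*B) = 6 + (-V - 2*B) = 6 - V - 2*B)
w(-48)/a(z(-24), -366) = (-48)³/(6 - 1*(-366) - 2*(-24)²*(-4 - 1*(-24))) = -110592/(6 + 366 - 1152*(-4 + 24)) = -110592/(6 + 366 - 1152*20) = -110592/(6 + 366 - 2*11520) = -110592/(6 + 366 - 23040) = -110592/(-22668) = -110592*(-1/22668) = 9216/1889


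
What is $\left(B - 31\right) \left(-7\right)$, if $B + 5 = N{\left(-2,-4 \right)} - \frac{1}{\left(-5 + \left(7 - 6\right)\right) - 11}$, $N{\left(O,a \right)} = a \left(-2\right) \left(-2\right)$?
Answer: $\frac{5453}{15} \approx 363.53$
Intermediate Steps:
$N{\left(O,a \right)} = 4 a$ ($N{\left(O,a \right)} = - 2 a \left(-2\right) = 4 a$)
$B = - \frac{314}{15}$ ($B = -5 - \left(16 + \frac{1}{\left(-5 + \left(7 - 6\right)\right) - 11}\right) = -5 - \left(16 + \frac{1}{\left(-5 + 1\right) - 11}\right) = -5 - \left(16 + \frac{1}{-4 - 11}\right) = -5 - \frac{239}{15} = - \frac{314}{15} \approx -20.933$)
$\left(B - 31\right) \left(-7\right) = \left(- \frac{314}{15} - 31\right) \left(-7\right) = \left(- \frac{779}{15}\right) \left(-7\right) = \frac{5453}{15}$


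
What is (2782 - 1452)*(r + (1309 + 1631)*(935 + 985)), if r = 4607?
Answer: 7513711310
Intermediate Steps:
(2782 - 1452)*(r + (1309 + 1631)*(935 + 985)) = (2782 - 1452)*(4607 + (1309 + 1631)*(935 + 985)) = 1330*(4607 + 2940*1920) = 1330*(4607 + 5644800) = 1330*5649407 = 7513711310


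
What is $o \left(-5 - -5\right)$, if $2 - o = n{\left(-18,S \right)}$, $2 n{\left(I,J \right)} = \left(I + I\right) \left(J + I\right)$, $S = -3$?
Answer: $0$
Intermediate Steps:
$n{\left(I,J \right)} = I \left(I + J\right)$ ($n{\left(I,J \right)} = \frac{\left(I + I\right) \left(J + I\right)}{2} = \frac{2 I \left(I + J\right)}{2} = I \left(I + J\right)$)
$o = -376$ ($o = 2 - - 18 \left(-18 - 3\right) = 2 - \left(-18\right) \left(-21\right) = 2 - 378 = -376$)
$o \left(-5 - -5\right) = - 376 \left(-5 - -5\right) = - 376 \left(-5 + 5\right) = \left(-376\right) 0 = 0$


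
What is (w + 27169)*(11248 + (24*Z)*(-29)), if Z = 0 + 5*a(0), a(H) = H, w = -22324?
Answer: 54496560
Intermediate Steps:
Z = 0 (Z = 0 + 5*0 = 0 + 0 = 0)
(w + 27169)*(11248 + (24*Z)*(-29)) = (-22324 + 27169)*(11248 + (24*0)*(-29)) = 4845*(11248 + 0*(-29)) = 4845*(11248 + 0) = 4845*11248 = 54496560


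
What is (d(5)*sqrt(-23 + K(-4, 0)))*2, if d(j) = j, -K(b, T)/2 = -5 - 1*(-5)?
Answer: 10*I*sqrt(23) ≈ 47.958*I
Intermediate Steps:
K(b, T) = 0 (K(b, T) = -2*(-5 - 1*(-5)) = -2*(-5 + 5) = -2*0 = 0)
(d(5)*sqrt(-23 + K(-4, 0)))*2 = (5*sqrt(-23 + 0))*2 = (5*sqrt(-23))*2 = (5*(I*sqrt(23)))*2 = (5*I*sqrt(23))*2 = 10*I*sqrt(23)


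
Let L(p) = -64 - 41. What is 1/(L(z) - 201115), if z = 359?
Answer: -1/201220 ≈ -4.9697e-6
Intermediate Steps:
L(p) = -105
1/(L(z) - 201115) = 1/(-105 - 201115) = 1/(-201220) = -1/201220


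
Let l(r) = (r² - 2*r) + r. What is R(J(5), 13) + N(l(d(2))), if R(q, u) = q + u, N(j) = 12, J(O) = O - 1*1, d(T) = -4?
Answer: 29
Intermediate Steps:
J(O) = -1 + O (J(O) = O - 1 = -1 + O)
l(r) = r² - r
R(J(5), 13) + N(l(d(2))) = ((-1 + 5) + 13) + 12 = (4 + 13) + 12 = 17 + 12 = 29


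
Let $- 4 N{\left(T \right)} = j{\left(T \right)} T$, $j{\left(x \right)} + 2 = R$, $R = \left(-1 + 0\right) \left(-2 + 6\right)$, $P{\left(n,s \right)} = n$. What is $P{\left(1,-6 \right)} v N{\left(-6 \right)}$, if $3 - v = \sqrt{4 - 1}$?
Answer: $-27 + 9 \sqrt{3} \approx -11.412$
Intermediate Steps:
$R = -4$ ($R = \left(-1\right) 4 = -4$)
$v = 3 - \sqrt{3}$ ($v = 3 - \sqrt{4 - 1} = 3 - \sqrt{3} \approx 1.268$)
$j{\left(x \right)} = -6$ ($j{\left(x \right)} = -2 - 4 = -6$)
$N{\left(T \right)} = \frac{3 T}{2}$ ($N{\left(T \right)} = - \frac{\left(-6\right) T}{4} = \frac{3 T}{2}$)
$P{\left(1,-6 \right)} v N{\left(-6 \right)} = 1 \left(3 - \sqrt{3}\right) \frac{3}{2} \left(-6\right) = \left(3 - \sqrt{3}\right) \left(-9\right) = -27 + 9 \sqrt{3}$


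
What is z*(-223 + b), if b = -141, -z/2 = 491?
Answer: 357448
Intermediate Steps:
z = -982 (z = -2*491 = -982)
z*(-223 + b) = -982*(-223 - 141) = -982*(-364) = 357448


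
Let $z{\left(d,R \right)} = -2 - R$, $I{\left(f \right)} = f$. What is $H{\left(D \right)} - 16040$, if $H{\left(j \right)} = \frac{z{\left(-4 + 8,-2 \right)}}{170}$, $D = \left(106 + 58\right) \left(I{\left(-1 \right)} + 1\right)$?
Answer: $-16040$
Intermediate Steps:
$D = 0$ ($D = \left(106 + 58\right) \left(-1 + 1\right) = 164 \cdot 0 = 0$)
$H{\left(j \right)} = 0$ ($H{\left(j \right)} = \frac{-2 - -2}{170} = \left(-2 + 2\right) \frac{1}{170} = 0 \cdot \frac{1}{170} = 0$)
$H{\left(D \right)} - 16040 = 0 - 16040 = -16040$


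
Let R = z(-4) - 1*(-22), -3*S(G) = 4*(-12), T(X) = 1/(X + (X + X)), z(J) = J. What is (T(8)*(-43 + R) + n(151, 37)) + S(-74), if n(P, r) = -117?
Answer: -2449/24 ≈ -102.04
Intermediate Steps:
T(X) = 1/(3*X) (T(X) = 1/(X + 2*X) = 1/(3*X))
S(G) = 16 (S(G) = -4*(-12)/3 = -1/3*(-48) = 16)
R = 18 (R = -4 - 1*(-22) = -4 + 22 = 18)
(T(8)*(-43 + R) + n(151, 37)) + S(-74) = (((1/3)/8)*(-43 + 18) - 117) + 16 = (((1/3)*(1/8))*(-25) - 117) + 16 = ((1/24)*(-25) - 117) + 16 = (-25/24 - 117) + 16 = -2833/24 + 16 = -2449/24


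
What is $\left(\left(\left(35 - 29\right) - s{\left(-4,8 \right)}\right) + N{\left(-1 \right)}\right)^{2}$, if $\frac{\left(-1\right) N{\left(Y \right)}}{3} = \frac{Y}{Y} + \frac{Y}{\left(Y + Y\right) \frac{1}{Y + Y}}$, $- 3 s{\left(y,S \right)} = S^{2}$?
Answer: $\frac{6724}{9} \approx 747.11$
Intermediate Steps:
$s{\left(y,S \right)} = - \frac{S^{2}}{3}$
$N{\left(Y \right)} = -3 - 3 Y$ ($N{\left(Y \right)} = - 3 \left(\frac{Y}{Y} + \frac{Y}{\left(Y + Y\right) \frac{1}{Y + Y}}\right) = - 3 \left(1 + \frac{Y}{2 Y \frac{1}{2 Y}}\right) = - 3 \left(1 + \frac{Y}{1}\right) = - 3 \left(1 + Y 1\right) = - 3 \left(1 + Y\right) = -3 - 3 Y$)
$\left(\left(\left(35 - 29\right) - s{\left(-4,8 \right)}\right) + N{\left(-1 \right)}\right)^{2} = \left(\left(\left(35 - 29\right) - - \frac{8^{2}}{3}\right) - 0\right)^{2} = \left(\left(6 - \left(- \frac{1}{3}\right) 64\right) + \left(-3 + 3\right)\right)^{2} = \left(\left(6 - - \frac{64}{3}\right) + 0\right)^{2} = \left(\left(6 + \frac{64}{3}\right) + 0\right)^{2} = \left(\frac{82}{3} + 0\right)^{2} = \left(\frac{82}{3}\right)^{2} = \frac{6724}{9}$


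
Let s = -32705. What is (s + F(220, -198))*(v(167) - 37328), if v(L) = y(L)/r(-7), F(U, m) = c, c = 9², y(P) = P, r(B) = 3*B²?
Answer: 179009486576/147 ≈ 1.2178e+9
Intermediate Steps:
c = 81
F(U, m) = 81
v(L) = L/147 (v(L) = L/((3*(-7)²)) = L/((3*49)) = L/147)
(s + F(220, -198))*(v(167) - 37328) = (-32705 + 81)*((1/147)*167 - 37328) = -32624*(167/147 - 37328) = -32624*(-5487049/147) = 179009486576/147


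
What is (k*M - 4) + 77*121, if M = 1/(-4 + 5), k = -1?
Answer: 9312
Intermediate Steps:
M = 1 (M = 1/1 = 1)
(k*M - 4) + 77*121 = (-1*1 - 4) + 77*121 = (-1 - 4) + 9317 = -5 + 9317 = 9312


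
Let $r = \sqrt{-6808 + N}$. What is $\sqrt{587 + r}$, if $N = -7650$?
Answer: $\sqrt{587 + i \sqrt{14458}} \approx 24.354 + 2.4687 i$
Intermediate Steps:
$r = i \sqrt{14458}$ ($r = \sqrt{-6808 - 7650} = \sqrt{-14458} = i \sqrt{14458} \approx 120.24 i$)
$\sqrt{587 + r} = \sqrt{587 + i \sqrt{14458}}$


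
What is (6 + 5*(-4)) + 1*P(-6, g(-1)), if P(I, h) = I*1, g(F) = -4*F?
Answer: -20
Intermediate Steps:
P(I, h) = I
(6 + 5*(-4)) + 1*P(-6, g(-1)) = (6 + 5*(-4)) + 1*(-6) = (6 - 20) - 6 = -14 - 6 = -20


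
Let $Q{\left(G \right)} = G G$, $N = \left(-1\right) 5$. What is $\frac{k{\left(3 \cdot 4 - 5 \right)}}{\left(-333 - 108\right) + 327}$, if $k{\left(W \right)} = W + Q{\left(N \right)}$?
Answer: $- \frac{16}{57} \approx -0.2807$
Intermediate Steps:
$N = -5$
$Q{\left(G \right)} = G^{2}$
$k{\left(W \right)} = 25 + W$ ($k{\left(W \right)} = W + \left(-5\right)^{2} = W + 25 = 25 + W$)
$\frac{k{\left(3 \cdot 4 - 5 \right)}}{\left(-333 - 108\right) + 327} = \frac{25 + \left(3 \cdot 4 - 5\right)}{\left(-333 - 108\right) + 327} = \frac{25 + \left(12 - 5\right)}{-441 + 327} = \frac{25 + 7}{-114} = 32 \left(- \frac{1}{114}\right) = - \frac{16}{57}$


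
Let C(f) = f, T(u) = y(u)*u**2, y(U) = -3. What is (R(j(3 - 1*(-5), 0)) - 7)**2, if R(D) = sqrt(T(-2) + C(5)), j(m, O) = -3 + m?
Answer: (7 - I*sqrt(7))**2 ≈ 42.0 - 37.041*I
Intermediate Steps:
T(u) = -3*u**2
R(D) = I*sqrt(7) (R(D) = sqrt(-3*(-2)**2 + 5) = sqrt(-3*4 + 5) = sqrt(-12 + 5) = sqrt(-7) = I*sqrt(7))
(R(j(3 - 1*(-5), 0)) - 7)**2 = (I*sqrt(7) - 7)**2 = (-7 + I*sqrt(7))**2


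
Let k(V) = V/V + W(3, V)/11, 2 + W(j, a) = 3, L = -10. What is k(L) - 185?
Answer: -2023/11 ≈ -183.91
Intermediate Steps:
W(j, a) = 1 (W(j, a) = -2 + 3 = 1)
k(V) = 12/11 (k(V) = V/V + 1/11 = 1 + 1*(1/11) = 1 + 1/11 = 12/11)
k(L) - 185 = 12/11 - 185 = -2023/11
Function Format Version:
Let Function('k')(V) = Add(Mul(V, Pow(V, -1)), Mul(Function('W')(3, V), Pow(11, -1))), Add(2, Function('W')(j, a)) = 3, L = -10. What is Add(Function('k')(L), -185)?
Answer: Rational(-2023, 11) ≈ -183.91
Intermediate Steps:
Function('W')(j, a) = 1 (Function('W')(j, a) = Add(-2, 3) = 1)
Function('k')(V) = Rational(12, 11) (Function('k')(V) = Add(Mul(V, Pow(V, -1)), Mul(1, Pow(11, -1))) = Add(1, Mul(1, Rational(1, 11))) = Add(1, Rational(1, 11)) = Rational(12, 11))
Add(Function('k')(L), -185) = Add(Rational(12, 11), -185) = Rational(-2023, 11)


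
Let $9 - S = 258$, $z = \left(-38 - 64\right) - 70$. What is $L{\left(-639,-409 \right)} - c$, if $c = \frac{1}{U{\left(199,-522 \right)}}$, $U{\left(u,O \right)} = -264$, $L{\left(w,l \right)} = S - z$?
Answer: $- \frac{20327}{264} \approx -76.996$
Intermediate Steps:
$z = -172$ ($z = -102 - 70 = -172$)
$S = -249$ ($S = 9 - 258 = -249$)
$L{\left(w,l \right)} = -77$ ($L{\left(w,l \right)} = -249 - -172 = -249 + 172 = -77$)
$c = - \frac{1}{264}$ ($c = \frac{1}{-264} = - \frac{1}{264} \approx -0.0037879$)
$L{\left(-639,-409 \right)} - c = -77 - - \frac{1}{264} = -77 + \frac{1}{264} = - \frac{20327}{264}$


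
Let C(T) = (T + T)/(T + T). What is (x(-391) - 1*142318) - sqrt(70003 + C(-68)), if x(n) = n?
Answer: -142709 - 2*sqrt(17501) ≈ -1.4297e+5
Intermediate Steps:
C(T) = 1 (C(T) = (2*T)/((2*T)) = (2*T)*(1/(2*T)) = 1)
(x(-391) - 1*142318) - sqrt(70003 + C(-68)) = (-391 - 1*142318) - sqrt(70003 + 1) = (-391 - 142318) - sqrt(70004) = -142709 - 2*sqrt(17501)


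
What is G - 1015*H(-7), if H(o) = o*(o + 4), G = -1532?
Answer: -22847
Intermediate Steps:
H(o) = o*(4 + o)
G - 1015*H(-7) = -1532 - (-7105)*(4 - 7) = -1532 - (-7105)*(-3) = -1532 - 1015*21 = -1532 - 21315 = -22847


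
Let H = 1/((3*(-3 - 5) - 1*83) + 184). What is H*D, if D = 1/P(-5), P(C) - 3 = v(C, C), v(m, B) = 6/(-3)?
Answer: 1/77 ≈ 0.012987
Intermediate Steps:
v(m, B) = -2 (v(m, B) = 6*(-⅓) = -2)
P(C) = 1 (P(C) = 3 - 2 = 1)
H = 1/77 (H = 1/((3*(-8) - 83) + 184) = 1/((-24 - 83) + 184) = 1/(-107 + 184) = 1/77 ≈ 0.012987)
D = 1 (D = 1/1 = 1)
H*D = (1/77)*1 = 1/77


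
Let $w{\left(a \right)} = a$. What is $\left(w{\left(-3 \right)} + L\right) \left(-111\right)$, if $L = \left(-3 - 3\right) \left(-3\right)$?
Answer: $-1665$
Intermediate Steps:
$L = 18$ ($L = \left(-6\right) \left(-3\right) = 18$)
$\left(w{\left(-3 \right)} + L\right) \left(-111\right) = \left(-3 + 18\right) \left(-111\right) = 15 \left(-111\right) = -1665$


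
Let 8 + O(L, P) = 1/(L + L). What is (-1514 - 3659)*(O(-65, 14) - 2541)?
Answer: 1714182183/130 ≈ 1.3186e+7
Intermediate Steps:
O(L, P) = -8 + 1/(2*L) (O(L, P) = -8 + 1/(L + L) = -8 + 1/(2*L))
(-1514 - 3659)*(O(-65, 14) - 2541) = (-1514 - 3659)*((-8 + (1/2)/(-65)) - 2541) = -5173*((-8 + (1/2)*(-1/65)) - 2541) = -5173*((-8 - 1/130) - 2541) = -5173*(-1041/130 - 2541) = -5173*(-331371/130) = 1714182183/130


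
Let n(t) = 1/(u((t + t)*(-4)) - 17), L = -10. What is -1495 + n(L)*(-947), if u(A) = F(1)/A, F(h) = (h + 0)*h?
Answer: -1955945/1359 ≈ -1439.3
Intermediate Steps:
F(h) = h² (F(h) = h*h = h²)
u(A) = 1/A (u(A) = 1²/A = 1/A)
n(t) = 1/(-17 - 1/(8*t)) (n(t) = 1/(1/((t + t)*(-4)) - 17) = 1/(1/((2*t)*(-4)) - 17) = 1/(1/(-8*t) - 17) = 1/(-1/(8*t) - 17) = 1/(-17 - 1/(8*t)))
-1495 + n(L)*(-947) = -1495 - 8*(-10)/(1 + 136*(-10))*(-947) = -1495 - 8*(-10)/(1 - 1360)*(-947) = -1495 - 8*(-10)/(-1359)*(-947) = -1495 - 8*(-10)*(-1/1359)*(-947) = -1495 - 80/1359*(-947) = -1495 + 75760/1359 = -1955945/1359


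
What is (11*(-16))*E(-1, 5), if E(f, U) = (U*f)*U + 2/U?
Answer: 21648/5 ≈ 4329.6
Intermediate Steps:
E(f, U) = 2/U + f*U**2 (E(f, U) = f*U**2 + 2/U = 2/U + f*U**2)
(11*(-16))*E(-1, 5) = (11*(-16))*((2 - 1*5**3)/5) = -176*(2 - 1*125)/5 = -176*(2 - 125)/5 = -176*(-123)/5 = -176*(-123/5) = 21648/5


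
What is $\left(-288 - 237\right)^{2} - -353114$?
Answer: $628739$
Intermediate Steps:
$\left(-288 - 237\right)^{2} - -353114 = \left(-525\right)^{2} + 353114 = 275625 + 353114 = 628739$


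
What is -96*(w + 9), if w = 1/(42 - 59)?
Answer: -14592/17 ≈ -858.35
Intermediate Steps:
w = -1/17 (w = 1/(-17) = -1/17 ≈ -0.058824)
-96*(w + 9) = -96*(-1/17 + 9) = -96*152/17 = -14592/17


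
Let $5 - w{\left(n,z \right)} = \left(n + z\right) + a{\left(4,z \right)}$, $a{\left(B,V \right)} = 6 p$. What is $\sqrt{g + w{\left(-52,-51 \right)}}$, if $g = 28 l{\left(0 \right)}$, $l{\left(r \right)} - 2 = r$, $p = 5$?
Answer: $\sqrt{134} \approx 11.576$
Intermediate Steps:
$l{\left(r \right)} = 2 + r$
$a{\left(B,V \right)} = 30$ ($a{\left(B,V \right)} = 6 \cdot 5 = 30$)
$w{\left(n,z \right)} = -25 - n - z$ ($w{\left(n,z \right)} = 5 - \left(\left(n + z\right) + 30\right) = 5 - \left(30 + n + z\right) = -25 - n - z$)
$g = 56$ ($g = 28 \left(2 + 0\right) = 28 \cdot 2 = 56$)
$\sqrt{g + w{\left(-52,-51 \right)}} = \sqrt{56 - -78} = \sqrt{56 + \left(-25 + 52 + 51\right)} = \sqrt{56 + 78} = \sqrt{134}$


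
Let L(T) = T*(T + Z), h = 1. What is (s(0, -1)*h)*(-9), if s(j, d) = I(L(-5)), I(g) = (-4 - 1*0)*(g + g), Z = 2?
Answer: 1080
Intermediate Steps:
L(T) = T*(2 + T) (L(T) = T*(T + 2) = T*(2 + T))
I(g) = -8*g (I(g) = (-4 + 0)*(2*g) = -8*g)
s(j, d) = -120 (s(j, d) = -(-40)*(2 - 5) = -(-40)*(-3) = -8*15 = -120)
(s(0, -1)*h)*(-9) = -120*1*(-9) = -120*(-9) = 1080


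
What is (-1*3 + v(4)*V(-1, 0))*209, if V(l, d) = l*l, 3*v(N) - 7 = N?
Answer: 418/3 ≈ 139.33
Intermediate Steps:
v(N) = 7/3 + N/3
V(l, d) = l²
(-1*3 + v(4)*V(-1, 0))*209 = (-1*3 + (7/3 + (⅓)*4)*(-1)²)*209 = (-3 + (7/3 + 4/3)*1)*209 = (-3 + (11/3)*1)*209 = (-3 + 11/3)*209 = (⅔)*209 = 418/3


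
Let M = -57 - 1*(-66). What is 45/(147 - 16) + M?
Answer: 1224/131 ≈ 9.3435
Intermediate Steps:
M = 9 (M = -57 + 66 = 9)
45/(147 - 16) + M = 45/(147 - 16) + 9 = 45/131 + 9 = 1224/131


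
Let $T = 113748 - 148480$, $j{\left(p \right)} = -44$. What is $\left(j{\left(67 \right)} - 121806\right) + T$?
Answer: $-156582$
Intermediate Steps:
$T = -34732$
$\left(j{\left(67 \right)} - 121806\right) + T = \left(-44 - 121806\right) - 34732 = -121850 - 34732 = -156582$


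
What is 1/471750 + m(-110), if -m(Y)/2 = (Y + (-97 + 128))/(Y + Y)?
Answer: -1863407/2594625 ≈ -0.71818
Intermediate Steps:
m(Y) = -(31 + Y)/Y (m(Y) = -2*(Y + (-97 + 128))/(Y + Y) = -2*(Y + 31)/(2*Y) = -2*(31 + Y)*1/(2*Y) = -(31 + Y)/Y)
1/471750 + m(-110) = 1/471750 + (-31 - 1*(-110))/(-110) = 1/471750 - (-31 + 110)/110 = 1/471750 - 1/110*79 = 1/471750 - 79/110 = -1863407/2594625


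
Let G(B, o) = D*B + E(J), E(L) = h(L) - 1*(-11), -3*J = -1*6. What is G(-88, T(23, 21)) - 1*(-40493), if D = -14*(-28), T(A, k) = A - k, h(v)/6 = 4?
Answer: 6032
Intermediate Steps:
J = 2 (J = -(-1)*6/3 = -⅓*(-6) = 2)
h(v) = 24 (h(v) = 6*4 = 24)
E(L) = 35 (E(L) = 24 - 1*(-11) = 24 + 11 = 35)
D = 392
G(B, o) = 35 + 392*B (G(B, o) = 392*B + 35 = 35 + 392*B)
G(-88, T(23, 21)) - 1*(-40493) = (35 + 392*(-88)) - 1*(-40493) = (35 - 34496) + 40493 = -34461 + 40493 = 6032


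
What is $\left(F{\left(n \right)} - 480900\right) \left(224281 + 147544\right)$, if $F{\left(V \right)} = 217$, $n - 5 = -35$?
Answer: $-178729956475$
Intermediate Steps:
$n = -30$ ($n = 5 - 35 = -30$)
$\left(F{\left(n \right)} - 480900\right) \left(224281 + 147544\right) = \left(217 - 480900\right) \left(224281 + 147544\right) = \left(-480683\right) 371825 = -178729956475$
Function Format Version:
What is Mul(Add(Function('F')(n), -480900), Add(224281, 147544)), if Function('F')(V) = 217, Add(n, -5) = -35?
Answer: -178729956475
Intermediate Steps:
n = -30 (n = Add(5, -35) = -30)
Mul(Add(Function('F')(n), -480900), Add(224281, 147544)) = Mul(Add(217, -480900), Add(224281, 147544)) = Mul(-480683, 371825) = -178729956475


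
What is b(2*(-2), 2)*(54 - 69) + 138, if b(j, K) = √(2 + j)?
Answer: 138 - 15*I*√2 ≈ 138.0 - 21.213*I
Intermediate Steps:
b(2*(-2), 2)*(54 - 69) + 138 = √(2 + 2*(-2))*(54 - 69) + 138 = √(2 - 4)*(-15) + 138 = √(-2)*(-15) + 138 = (I*√2)*(-15) + 138 = -15*I*√2 + 138 = 138 - 15*I*√2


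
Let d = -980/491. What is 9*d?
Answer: -8820/491 ≈ -17.963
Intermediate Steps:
d = -980/491 (d = -980*1/491 = -980/491 ≈ -1.9959)
9*d = 9*(-980/491) = -8820/491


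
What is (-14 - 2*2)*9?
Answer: -162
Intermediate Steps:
(-14 - 2*2)*9 = (-14 - 4)*9 = -18*9 = -162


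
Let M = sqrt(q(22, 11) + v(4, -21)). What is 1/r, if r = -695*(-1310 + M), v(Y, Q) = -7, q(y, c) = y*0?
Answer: 262/238538873 + I*sqrt(7)/1192694365 ≈ 1.0984e-6 + 2.2183e-9*I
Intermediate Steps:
q(y, c) = 0
M = I*sqrt(7) (M = sqrt(0 - 7) = sqrt(-7) = I*sqrt(7) ≈ 2.6458*I)
r = 910450 - 695*I*sqrt(7) (r = -695*(-1310 + I*sqrt(7)) = 910450 - 695*I*sqrt(7) ≈ 9.1045e+5 - 1838.8*I)
1/r = 1/(910450 - 695*I*sqrt(7))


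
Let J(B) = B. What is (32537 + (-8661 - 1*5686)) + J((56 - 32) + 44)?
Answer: 18258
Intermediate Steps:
(32537 + (-8661 - 1*5686)) + J((56 - 32) + 44) = (32537 + (-8661 - 1*5686)) + ((56 - 32) + 44) = (32537 + (-8661 - 5686)) + (24 + 44) = (32537 - 14347) + 68 = 18190 + 68 = 18258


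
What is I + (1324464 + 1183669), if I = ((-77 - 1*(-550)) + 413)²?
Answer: 3293129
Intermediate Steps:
I = 784996 (I = ((-77 + 550) + 413)² = (473 + 413)² = 886² = 784996)
I + (1324464 + 1183669) = 784996 + (1324464 + 1183669) = 784996 + 2508133 = 3293129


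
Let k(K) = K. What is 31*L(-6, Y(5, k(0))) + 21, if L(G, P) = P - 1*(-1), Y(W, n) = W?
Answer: 207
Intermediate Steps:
L(G, P) = 1 + P (L(G, P) = P + 1 = 1 + P)
31*L(-6, Y(5, k(0))) + 21 = 31*(1 + 5) + 21 = 31*6 + 21 = 186 + 21 = 207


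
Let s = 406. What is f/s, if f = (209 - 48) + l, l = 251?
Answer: 206/203 ≈ 1.0148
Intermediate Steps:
f = 412 (f = (209 - 48) + 251 = 161 + 251 = 412)
f/s = 412/406 = 412*(1/406) = 206/203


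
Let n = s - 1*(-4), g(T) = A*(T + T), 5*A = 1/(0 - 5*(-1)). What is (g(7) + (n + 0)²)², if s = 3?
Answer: 1535121/625 ≈ 2456.2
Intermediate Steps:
A = 1/25 (A = 1/(5*(0 - 5*(-1))) = 1/(5*(0 + 5)) = (⅕)/5 = (⅕)*(⅕) = 1/25 ≈ 0.040000)
g(T) = 2*T/25 (g(T) = (T + T)/25 = (2*T)/25 = 2*T/25)
n = 7 (n = 3 - 1*(-4) = 3 + 4 = 7)
(g(7) + (n + 0)²)² = ((2/25)*7 + (7 + 0)²)² = (14/25 + 7²)² = (14/25 + 49)² = (1239/25)² = 1535121/625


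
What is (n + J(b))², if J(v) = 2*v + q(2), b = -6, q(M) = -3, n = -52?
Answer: 4489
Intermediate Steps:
J(v) = -3 + 2*v (J(v) = 2*v - 3 = -3 + 2*v)
(n + J(b))² = (-52 + (-3 + 2*(-6)))² = (-52 + (-3 - 12))² = (-52 - 15)² = (-67)² = 4489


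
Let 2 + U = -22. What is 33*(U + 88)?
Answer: 2112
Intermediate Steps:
U = -24 (U = -2 - 22 = -24)
33*(U + 88) = 33*(-24 + 88) = 33*64 = 2112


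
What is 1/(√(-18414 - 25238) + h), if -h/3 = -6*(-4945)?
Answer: -44505/3961411876 - I*√10913/3961411876 ≈ -1.1235e-5 - 2.6371e-8*I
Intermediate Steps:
h = -89010 (h = -(-18)*(-4945) = -3*29670 = -89010)
1/(√(-18414 - 25238) + h) = 1/(√(-18414 - 25238) - 89010) = 1/(√(-43652) - 89010) = 1/(2*I*√10913 - 89010) = 1/(-89010 + 2*I*√10913)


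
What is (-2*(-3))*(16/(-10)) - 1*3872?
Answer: -19408/5 ≈ -3881.6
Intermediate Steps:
(-2*(-3))*(16/(-10)) - 1*3872 = 6*(16*(-⅒)) - 3872 = 6*(-8/5) - 3872 = -48/5 - 3872 = -19408/5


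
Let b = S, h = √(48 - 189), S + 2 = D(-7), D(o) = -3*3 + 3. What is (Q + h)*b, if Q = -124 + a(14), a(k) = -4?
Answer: 1024 - 8*I*√141 ≈ 1024.0 - 94.995*I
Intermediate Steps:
D(o) = -6 (D(o) = -9 + 3 = -6)
S = -8 (S = -2 - 6 = -8)
Q = -128 (Q = -124 - 4 = -128)
h = I*√141 (h = √(-141) = I*√141 ≈ 11.874*I)
b = -8
(Q + h)*b = (-128 + I*√141)*(-8) = 1024 - 8*I*√141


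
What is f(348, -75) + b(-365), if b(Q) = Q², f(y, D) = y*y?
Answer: 254329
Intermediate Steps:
f(y, D) = y²
f(348, -75) + b(-365) = 348² + (-365)² = 121104 + 133225 = 254329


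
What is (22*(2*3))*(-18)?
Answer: -2376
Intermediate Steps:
(22*(2*3))*(-18) = (22*6)*(-18) = 132*(-18) = -2376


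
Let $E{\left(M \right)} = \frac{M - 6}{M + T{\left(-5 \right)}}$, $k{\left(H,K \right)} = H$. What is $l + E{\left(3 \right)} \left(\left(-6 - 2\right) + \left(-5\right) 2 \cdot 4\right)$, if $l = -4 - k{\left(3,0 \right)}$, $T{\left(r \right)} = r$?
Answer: $-79$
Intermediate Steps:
$E{\left(M \right)} = \frac{-6 + M}{-5 + M}$ ($E{\left(M \right)} = \frac{M - 6}{M - 5} = \frac{-6 + M}{-5 + M}$)
$l = -7$ ($l = -4 - 3 = -7$)
$l + E{\left(3 \right)} \left(\left(-6 - 2\right) + \left(-5\right) 2 \cdot 4\right) = -7 + \frac{-6 + 3}{-5 + 3} \left(\left(-6 - 2\right) + \left(-5\right) 2 \cdot 4\right) = -7 + \frac{1}{-2} \left(-3\right) \left(-8 - 40\right) = -7 + \left(- \frac{1}{2}\right) \left(-3\right) \left(-8 - 40\right) = -7 + \frac{3}{2} \left(-48\right) = -7 - 72 = -79$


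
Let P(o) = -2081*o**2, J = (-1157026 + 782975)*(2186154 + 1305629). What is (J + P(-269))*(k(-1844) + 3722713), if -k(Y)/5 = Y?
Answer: -4874858029922454342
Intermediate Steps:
k(Y) = -5*Y
J = -1306104922933 (J = -374051*3491783 = -1306104922933)
(J + P(-269))*(k(-1844) + 3722713) = (-1306104922933 - 2081*(-269)**2)*(-5*(-1844) + 3722713) = (-1306104922933 - 2081*72361)*(9220 + 3722713) = (-1306104922933 - 150583241)*3731933 = -1306255506174*3731933 = -4874858029922454342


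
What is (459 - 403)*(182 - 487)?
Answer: -17080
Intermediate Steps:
(459 - 403)*(182 - 487) = 56*(-305) = -17080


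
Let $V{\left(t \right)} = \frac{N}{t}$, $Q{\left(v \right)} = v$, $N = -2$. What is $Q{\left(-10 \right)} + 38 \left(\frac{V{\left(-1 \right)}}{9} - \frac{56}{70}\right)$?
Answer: $- \frac{1438}{45} \approx -31.956$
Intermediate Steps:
$V{\left(t \right)} = - \frac{2}{t}$
$Q{\left(-10 \right)} + 38 \left(\frac{V{\left(-1 \right)}}{9} - \frac{56}{70}\right) = -10 + 38 \left(\frac{\left(-2\right) \frac{1}{-1}}{9} - \frac{56}{70}\right) = -10 + 38 \left(\left(-2\right) \left(-1\right) \frac{1}{9} - \frac{4}{5}\right) = -10 + 38 \left(2 \cdot \frac{1}{9} - \frac{4}{5}\right) = -10 + 38 \left(\frac{2}{9} - \frac{4}{5}\right) = -10 + 38 \left(- \frac{26}{45}\right) = -10 - \frac{988}{45} = - \frac{1438}{45}$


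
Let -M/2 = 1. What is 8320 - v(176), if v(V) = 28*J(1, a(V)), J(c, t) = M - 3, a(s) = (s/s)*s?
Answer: 8460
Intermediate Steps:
M = -2 (M = -2*1 = -2)
a(s) = s (a(s) = 1*s = s)
J(c, t) = -5 (J(c, t) = -2 - 3 = -5)
v(V) = -140 (v(V) = 28*(-5) = -140)
8320 - v(176) = 8320 - 1*(-140) = 8320 + 140 = 8460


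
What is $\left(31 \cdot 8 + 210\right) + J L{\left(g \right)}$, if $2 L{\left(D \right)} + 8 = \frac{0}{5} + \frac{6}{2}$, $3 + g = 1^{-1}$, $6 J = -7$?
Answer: $\frac{5531}{12} \approx 460.92$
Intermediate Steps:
$J = - \frac{7}{6}$ ($J = \frac{1}{6} \left(-7\right) = - \frac{7}{6} \approx -1.1667$)
$g = -2$ ($g = -3 + 1^{-1} = -3 + 1 = -2$)
$L{\left(D \right)} = - \frac{5}{2}$ ($L{\left(D \right)} = -4 + \frac{\frac{0}{5} + \frac{6}{2}}{2} = -4 + \frac{0 \cdot \frac{1}{5} + 6 \cdot \frac{1}{2}}{2} = -4 + \frac{0 + 3}{2} = -4 + \frac{1}{2} \cdot 3 = -4 + \frac{3}{2} = - \frac{5}{2}$)
$\left(31 \cdot 8 + 210\right) + J L{\left(g \right)} = \left(31 \cdot 8 + 210\right) - - \frac{35}{12} = \left(248 + 210\right) + \frac{35}{12} = 458 + \frac{35}{12} = \frac{5531}{12}$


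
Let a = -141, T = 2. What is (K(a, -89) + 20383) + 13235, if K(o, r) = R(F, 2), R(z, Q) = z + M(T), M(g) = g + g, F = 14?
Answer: 33636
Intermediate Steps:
M(g) = 2*g
R(z, Q) = 4 + z (R(z, Q) = z + 2*2 = z + 4 = 4 + z)
K(o, r) = 18 (K(o, r) = 4 + 14 = 18)
(K(a, -89) + 20383) + 13235 = (18 + 20383) + 13235 = 20401 + 13235 = 33636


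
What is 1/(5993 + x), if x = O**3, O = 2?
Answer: 1/6001 ≈ 0.00016664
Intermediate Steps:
x = 8 (x = 2**3 = 8)
1/(5993 + x) = 1/(5993 + 8) = 1/6001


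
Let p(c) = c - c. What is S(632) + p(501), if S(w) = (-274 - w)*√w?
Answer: -1812*√158 ≈ -22777.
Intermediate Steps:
p(c) = 0
S(w) = √w*(-274 - w)
S(632) + p(501) = √632*(-274 - 1*632) + 0 = (2*√158)*(-274 - 632) + 0 = (2*√158)*(-906) + 0 = -1812*√158 + 0 = -1812*√158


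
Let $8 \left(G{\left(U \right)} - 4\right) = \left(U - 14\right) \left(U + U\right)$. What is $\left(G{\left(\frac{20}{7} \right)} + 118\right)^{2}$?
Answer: $\frac{31225744}{2401} \approx 13005.0$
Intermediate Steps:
$G{\left(U \right)} = 4 + \frac{U \left(-14 + U\right)}{4}$ ($G{\left(U \right)} = 4 + \frac{\left(U - 14\right) \left(U + U\right)}{8} = 4 + \frac{\left(-14 + U\right) 2 U}{8} = 4 + \frac{2 U \left(-14 + U\right)}{8} = 4 + \frac{U \left(-14 + U\right)}{4}$)
$\left(G{\left(\frac{20}{7} \right)} + 118\right)^{2} = \left(\left(4 - \frac{7 \cdot \frac{20}{7}}{2} + \frac{\left(\frac{20}{7}\right)^{2}}{4}\right) + 118\right)^{2} = \left(\left(4 - \frac{7 \cdot 20 \cdot \frac{1}{7}}{2} + \frac{\left(20 \cdot \frac{1}{7}\right)^{2}}{4}\right) + 118\right)^{2} = \left(\left(4 - 10 + \frac{\left(\frac{20}{7}\right)^{2}}{4}\right) + 118\right)^{2} = \left(\left(4 - 10 + \frac{1}{4} \cdot \frac{400}{49}\right) + 118\right)^{2} = \left(\left(4 - 10 + \frac{100}{49}\right) + 118\right)^{2} = \left(- \frac{194}{49} + 118\right)^{2} = \left(\frac{5588}{49}\right)^{2} = \frac{31225744}{2401}$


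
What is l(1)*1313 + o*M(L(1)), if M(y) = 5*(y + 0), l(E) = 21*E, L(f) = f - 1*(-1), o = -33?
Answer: 27243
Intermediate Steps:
L(f) = 1 + f (L(f) = f + 1 = 1 + f)
M(y) = 5*y
l(1)*1313 + o*M(L(1)) = (21*1)*1313 - 165*(1 + 1) = 21*1313 - 165*2 = 27573 - 33*10 = 27573 - 330 = 27243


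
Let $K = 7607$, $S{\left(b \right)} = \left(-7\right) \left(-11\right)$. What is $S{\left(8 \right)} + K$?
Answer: $7684$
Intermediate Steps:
$S{\left(b \right)} = 77$
$S{\left(8 \right)} + K = 77 + 7607 = 7684$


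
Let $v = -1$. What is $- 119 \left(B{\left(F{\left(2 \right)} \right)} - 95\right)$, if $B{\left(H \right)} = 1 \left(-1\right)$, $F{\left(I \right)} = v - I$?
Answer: $11424$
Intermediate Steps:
$F{\left(I \right)} = -1 - I$
$B{\left(H \right)} = -1$
$- 119 \left(B{\left(F{\left(2 \right)} \right)} - 95\right) = - 119 \left(-1 - 95\right) = \left(-119\right) \left(-96\right) = 11424$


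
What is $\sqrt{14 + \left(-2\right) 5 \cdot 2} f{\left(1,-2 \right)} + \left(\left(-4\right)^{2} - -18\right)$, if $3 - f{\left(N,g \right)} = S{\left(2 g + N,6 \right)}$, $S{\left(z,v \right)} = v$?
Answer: $34 - 3 i \sqrt{6} \approx 34.0 - 7.3485 i$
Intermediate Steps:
$f{\left(N,g \right)} = -3$ ($f{\left(N,g \right)} = 3 - 6 = -3$)
$\sqrt{14 + \left(-2\right) 5 \cdot 2} f{\left(1,-2 \right)} + \left(\left(-4\right)^{2} - -18\right) = \sqrt{14 + \left(-2\right) 5 \cdot 2} \left(-3\right) + \left(\left(-4\right)^{2} - -18\right) = \sqrt{14 - 20} \left(-3\right) + \left(16 + 18\right) = \sqrt{14 - 20} \left(-3\right) + 34 = \sqrt{-6} \left(-3\right) + 34 = i \sqrt{6} \left(-3\right) + 34 = - 3 i \sqrt{6} + 34 = 34 - 3 i \sqrt{6}$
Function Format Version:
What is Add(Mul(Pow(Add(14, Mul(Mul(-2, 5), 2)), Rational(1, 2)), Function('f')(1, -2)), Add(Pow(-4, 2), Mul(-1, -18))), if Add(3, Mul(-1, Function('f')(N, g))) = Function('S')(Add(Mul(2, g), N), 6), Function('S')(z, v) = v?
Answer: Add(34, Mul(-3, I, Pow(6, Rational(1, 2)))) ≈ Add(34.000, Mul(-7.3485, I))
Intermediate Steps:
Function('f')(N, g) = -3 (Function('f')(N, g) = Add(3, Mul(-1, 6)) = Add(3, -6) = -3)
Add(Mul(Pow(Add(14, Mul(Mul(-2, 5), 2)), Rational(1, 2)), Function('f')(1, -2)), Add(Pow(-4, 2), Mul(-1, -18))) = Add(Mul(Pow(Add(14, Mul(Mul(-2, 5), 2)), Rational(1, 2)), -3), Add(Pow(-4, 2), Mul(-1, -18))) = Add(Mul(Pow(Add(14, Mul(-10, 2)), Rational(1, 2)), -3), Add(16, 18)) = Add(Mul(Pow(Add(14, -20), Rational(1, 2)), -3), 34) = Add(Mul(Pow(-6, Rational(1, 2)), -3), 34) = Add(Mul(Mul(I, Pow(6, Rational(1, 2))), -3), 34) = Add(Mul(-3, I, Pow(6, Rational(1, 2))), 34) = Add(34, Mul(-3, I, Pow(6, Rational(1, 2))))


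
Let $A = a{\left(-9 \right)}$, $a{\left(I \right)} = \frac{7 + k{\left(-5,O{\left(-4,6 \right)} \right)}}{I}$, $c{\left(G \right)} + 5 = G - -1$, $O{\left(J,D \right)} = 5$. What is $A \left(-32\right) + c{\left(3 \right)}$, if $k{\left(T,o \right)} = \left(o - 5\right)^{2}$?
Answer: $\frac{215}{9} \approx 23.889$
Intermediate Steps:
$k{\left(T,o \right)} = \left(-5 + o\right)^{2}$
$c{\left(G \right)} = -4 + G$ ($c{\left(G \right)} = -5 + \left(G - -1\right) = -5 + \left(G + 1\right) = -5 + \left(1 + G\right) = -4 + G$)
$a{\left(I \right)} = \frac{7}{I}$ ($a{\left(I \right)} = \frac{7 + \left(-5 + 5\right)^{2}}{I} = \frac{7 + 0^{2}}{I} = \frac{7 + 0}{I} = \frac{7}{I}$)
$A = - \frac{7}{9}$ ($A = \frac{7}{-9} = 7 \left(- \frac{1}{9}\right) = - \frac{7}{9} \approx -0.77778$)
$A \left(-32\right) + c{\left(3 \right)} = \left(- \frac{7}{9}\right) \left(-32\right) + \left(-4 + 3\right) = \frac{224}{9} - 1 = \frac{215}{9}$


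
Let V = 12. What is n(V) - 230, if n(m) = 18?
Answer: -212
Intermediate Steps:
n(V) - 230 = 18 - 230 = -212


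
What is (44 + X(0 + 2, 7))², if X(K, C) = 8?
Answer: 2704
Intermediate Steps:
(44 + X(0 + 2, 7))² = (44 + 8)² = 52² = 2704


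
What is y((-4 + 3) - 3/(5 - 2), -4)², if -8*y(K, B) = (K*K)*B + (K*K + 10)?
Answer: 1/16 ≈ 0.062500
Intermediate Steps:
y(K, B) = -5/4 - K²/8 - B*K²/8 (y(K, B) = -((K*K)*B + (K*K + 10))/8 = -(K²*B + (K² + 10))/8 = -(B*K² + (10 + K²))/8 = -(10 + K² + B*K²)/8 = -5/4 - K²/8 - B*K²/8)
y((-4 + 3) - 3/(5 - 2), -4)² = (-5/4 - ((-4 + 3) - 3/(5 - 2))²/8 - ⅛*(-4)*((-4 + 3) - 3/(5 - 2))²)² = (-5/4 - (-1 - 3/3)²/8 - ⅛*(-4)*(-1 - 3/3)²)² = (-5/4 - (-1 + (⅓)*(-3))²/8 - ⅛*(-4)*(-1 + (⅓)*(-3))²)² = (-5/4 - (-1 - 1)²/8 - ⅛*(-4)*(-1 - 1)²)² = (-5/4 - ⅛*(-2)² - ⅛*(-4)*(-2)²)² = (-5/4 - ⅛*4 - ⅛*(-4)*4)² = (-5/4 - ½ + 2)² = (¼)² = 1/16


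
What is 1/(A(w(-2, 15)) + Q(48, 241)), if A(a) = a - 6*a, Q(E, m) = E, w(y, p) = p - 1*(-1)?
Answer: -1/32 ≈ -0.031250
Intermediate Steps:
w(y, p) = 1 + p (w(y, p) = p + 1 = 1 + p)
A(a) = -5*a
1/(A(w(-2, 15)) + Q(48, 241)) = 1/(-5*(1 + 15) + 48) = 1/(-5*16 + 48) = 1/(-80 + 48) = 1/(-32) = -1/32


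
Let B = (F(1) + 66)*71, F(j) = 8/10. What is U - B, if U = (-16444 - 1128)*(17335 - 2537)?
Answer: -1300175994/5 ≈ -2.6004e+8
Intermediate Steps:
U = -260030456 (U = -17572*14798 = -260030456)
F(j) = ⅘ (F(j) = 8*(⅒) = ⅘)
B = 23714/5 (B = (⅘ + 66)*71 = (334/5)*71 = 23714/5 ≈ 4742.8)
U - B = -260030456 - 1*23714/5 = -260030456 - 23714/5 = -1300175994/5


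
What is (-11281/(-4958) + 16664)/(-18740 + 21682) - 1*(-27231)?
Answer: 397285870109/14586436 ≈ 27237.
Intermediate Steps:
(-11281/(-4958) + 16664)/(-18740 + 21682) - 1*(-27231) = (-11281*(-1/4958) + 16664)/2942 + 27231 = (11281/4958 + 16664)*(1/2942) + 27231 = (82631393/4958)*(1/2942) + 27231 = 82631393/14586436 + 27231 = 397285870109/14586436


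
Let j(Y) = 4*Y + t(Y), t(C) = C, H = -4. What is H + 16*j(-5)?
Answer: -404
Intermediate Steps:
j(Y) = 5*Y (j(Y) = 4*Y + Y = 5*Y)
H + 16*j(-5) = -4 + 16*(5*(-5)) = -4 + 16*(-25) = -4 - 400 = -404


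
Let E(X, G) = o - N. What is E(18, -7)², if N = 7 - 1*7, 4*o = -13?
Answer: 169/16 ≈ 10.563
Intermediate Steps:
o = -13/4 (o = (¼)*(-13) = -13/4 ≈ -3.2500)
N = 0 (N = 7 - 7 = 0)
E(X, G) = -13/4 (E(X, G) = -13/4 - 1*0 = -13/4 + 0 = -13/4)
E(18, -7)² = (-13/4)² = 169/16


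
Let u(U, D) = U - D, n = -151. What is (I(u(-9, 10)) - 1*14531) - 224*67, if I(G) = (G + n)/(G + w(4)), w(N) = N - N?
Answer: -561071/19 ≈ -29530.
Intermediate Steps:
w(N) = 0
I(G) = (-151 + G)/G (I(G) = (G - 151)/(G + 0) = (-151 + G)/G)
(I(u(-9, 10)) - 1*14531) - 224*67 = ((-151 + (-9 - 1*10))/(-9 - 1*10) - 1*14531) - 224*67 = ((-151 + (-9 - 10))/(-9 - 10) - 14531) - 1*15008 = ((-151 - 19)/(-19) - 14531) - 15008 = (-1/19*(-170) - 14531) - 15008 = (170/19 - 14531) - 15008 = -275919/19 - 15008 = -561071/19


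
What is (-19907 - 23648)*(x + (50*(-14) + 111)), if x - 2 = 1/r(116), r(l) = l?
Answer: 2965703505/116 ≈ 2.5566e+7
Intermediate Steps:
x = 233/116 (x = 2 + 1/116 = 233/116 ≈ 2.0086)
(-19907 - 23648)*(x + (50*(-14) + 111)) = (-19907 - 23648)*(233/116 + (50*(-14) + 111)) = -43555*(233/116 + (-700 + 111)) = -43555*(233/116 - 589) = -43555*(-68091/116) = 2965703505/116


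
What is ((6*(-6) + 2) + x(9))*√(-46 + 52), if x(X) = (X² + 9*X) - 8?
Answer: 120*√6 ≈ 293.94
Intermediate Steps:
x(X) = -8 + X² + 9*X
((6*(-6) + 2) + x(9))*√(-46 + 52) = ((6*(-6) + 2) + (-8 + 9² + 9*9))*√(-46 + 52) = ((-36 + 2) + (-8 + 81 + 81))*√6 = (-34 + 154)*√6 = 120*√6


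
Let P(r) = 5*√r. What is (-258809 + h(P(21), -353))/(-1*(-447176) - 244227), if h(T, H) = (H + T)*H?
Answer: -134200/202949 - 1765*√21/202949 ≈ -0.70110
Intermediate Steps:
h(T, H) = H*(H + T)
(-258809 + h(P(21), -353))/(-1*(-447176) - 244227) = (-258809 - 353*(-353 + 5*√21))/(-1*(-447176) - 244227) = (-258809 + (124609 - 1765*√21))/(447176 - 244227) = (-134200 - 1765*√21)/202949 = (-134200 - 1765*√21)*(1/202949) = -134200/202949 - 1765*√21/202949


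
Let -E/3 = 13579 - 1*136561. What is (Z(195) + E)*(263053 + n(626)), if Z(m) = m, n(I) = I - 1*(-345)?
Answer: 97462083384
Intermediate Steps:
n(I) = 345 + I (n(I) = I + 345 = 345 + I)
E = 368946 (E = -3*(13579 - 1*136561) = -3*(13579 - 136561) = -3*(-122982) = 368946)
(Z(195) + E)*(263053 + n(626)) = (195 + 368946)*(263053 + (345 + 626)) = 369141*(263053 + 971) = 369141*264024 = 97462083384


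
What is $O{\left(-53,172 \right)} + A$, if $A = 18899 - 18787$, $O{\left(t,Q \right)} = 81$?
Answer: $193$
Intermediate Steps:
$A = 112$
$O{\left(-53,172 \right)} + A = 81 + 112 = 193$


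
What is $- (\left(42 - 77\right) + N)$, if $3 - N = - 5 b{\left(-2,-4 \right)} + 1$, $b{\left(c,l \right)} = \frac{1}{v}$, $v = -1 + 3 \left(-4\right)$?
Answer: $\frac{434}{13} \approx 33.385$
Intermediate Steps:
$v = -13$ ($v = -1 - 12 = -13$)
$b{\left(c,l \right)} = - \frac{1}{13}$ ($b{\left(c,l \right)} = \frac{1}{-13} = - \frac{1}{13}$)
$N = \frac{21}{13}$ ($N = 3 - \left(\left(-5\right) \left(- \frac{1}{13}\right) + 1\right) = 3 - \left(\frac{5}{13} + 1\right) = 3 - \frac{18}{13} = \frac{21}{13} \approx 1.6154$)
$- (\left(42 - 77\right) + N) = - (\left(42 - 77\right) + \frac{21}{13}) = - (-35 + \frac{21}{13}) = \left(-1\right) \left(- \frac{434}{13}\right) = \frac{434}{13}$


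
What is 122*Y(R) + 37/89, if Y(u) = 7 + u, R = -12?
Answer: -54253/89 ≈ -609.58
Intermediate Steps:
122*Y(R) + 37/89 = 122*(7 - 12) + 37/89 = 122*(-5) + 37*(1/89) = -610 + 37/89 = -54253/89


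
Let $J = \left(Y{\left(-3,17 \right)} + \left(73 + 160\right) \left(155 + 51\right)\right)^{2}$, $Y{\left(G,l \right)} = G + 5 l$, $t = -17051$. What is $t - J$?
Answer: $-2311703451$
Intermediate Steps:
$J = 2311686400$ ($J = \left(\left(-3 + 5 \cdot 17\right) + \left(73 + 160\right) \left(155 + 51\right)\right)^{2} = \left(\left(-3 + 85\right) + 233 \cdot 206\right)^{2} = \left(82 + 47998\right)^{2} = 48080^{2} = 2311686400$)
$t - J = -17051 - 2311686400 = -2311703451$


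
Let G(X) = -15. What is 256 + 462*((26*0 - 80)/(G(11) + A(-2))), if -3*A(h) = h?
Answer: 121888/43 ≈ 2834.6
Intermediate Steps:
A(h) = -h/3
256 + 462*((26*0 - 80)/(G(11) + A(-2))) = 256 + 462*((26*0 - 80)/(-15 - ⅓*(-2))) = 256 + 462*((0 - 80)/(-15 + ⅔)) = 256 + 462*(-80/(-43/3)) = 256 + 462*(-80*(-3/43)) = 256 + 462*(240/43) = 256 + 110880/43 = 121888/43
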